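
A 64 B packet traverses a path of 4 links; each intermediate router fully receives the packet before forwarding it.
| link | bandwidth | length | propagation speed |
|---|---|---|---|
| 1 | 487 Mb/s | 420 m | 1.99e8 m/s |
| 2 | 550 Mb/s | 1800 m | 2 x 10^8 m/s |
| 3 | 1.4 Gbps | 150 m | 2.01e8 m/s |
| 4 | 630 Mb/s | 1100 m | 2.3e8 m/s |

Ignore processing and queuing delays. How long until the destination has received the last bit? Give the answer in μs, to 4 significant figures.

L = 64 × 8 = 512 bits.
Transmission delays (L/R per hop): 1.05133, 0.930909, 0.365714, 0.812698 μs; sum = 3.16066 μs.
Propagation delays (d/s per hop): 2.11055, 9, 0.746269, 4.78261 μs; sum = 16.6394 μs.
End-to-end = 19.80 μs.

19.80 μs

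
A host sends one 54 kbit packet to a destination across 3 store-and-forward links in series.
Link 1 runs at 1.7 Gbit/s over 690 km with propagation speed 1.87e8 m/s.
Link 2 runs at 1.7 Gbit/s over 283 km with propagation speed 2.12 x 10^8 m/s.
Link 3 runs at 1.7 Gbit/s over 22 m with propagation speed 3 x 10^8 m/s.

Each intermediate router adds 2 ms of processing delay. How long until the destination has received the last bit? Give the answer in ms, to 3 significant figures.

9.12 ms

L = 54000 bits.
Transmission delay per hop = L/R = 54000/1700000000 = 0.0317647 ms; 3 hops → 0.0952941 ms.
Propagation delays (d/s per hop): 3.68984, 1.33491, 7.33333e-05 ms; sum = 5.02482 ms.
Processing at 2 router(s): 2 × 2 ms = 4 ms.
End-to-end = 9.12 ms.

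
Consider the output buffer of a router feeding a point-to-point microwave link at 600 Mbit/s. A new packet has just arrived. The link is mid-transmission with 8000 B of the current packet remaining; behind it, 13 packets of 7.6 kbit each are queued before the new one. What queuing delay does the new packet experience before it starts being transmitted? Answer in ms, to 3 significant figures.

0.271 ms

Each queued packet: L/R = 7600/600000000 = 0.0126667 ms.
13 queued → 0.164667 ms.
Plus remaining 64000 bits of current packet: 0.106667 ms.
Queuing delay = 0.271 ms.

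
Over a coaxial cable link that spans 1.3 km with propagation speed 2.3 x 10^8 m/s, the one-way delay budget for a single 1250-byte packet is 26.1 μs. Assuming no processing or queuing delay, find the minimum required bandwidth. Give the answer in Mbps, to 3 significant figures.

489 Mbps

L = 10000 bits.
Propagation delay = 1300 / 2.3e+08 = 5.65217 μs.
Transmission budget = 26.1 − 5.65217 = 20.4478 μs.
R ≥ L / t_tx = 10000 bits / 2.04478e-05 s = 489 Mbps.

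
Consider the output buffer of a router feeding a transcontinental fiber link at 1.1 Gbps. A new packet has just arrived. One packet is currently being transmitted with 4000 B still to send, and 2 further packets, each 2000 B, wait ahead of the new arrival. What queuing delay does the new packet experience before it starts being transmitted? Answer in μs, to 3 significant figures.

Each queued packet: L/R = 16000/1100000000 = 14.5455 μs.
2 queued → 29.0909 μs.
Plus remaining 32000 bits of current packet: 29.0909 μs.
Queuing delay = 58.2 μs.

58.2 μs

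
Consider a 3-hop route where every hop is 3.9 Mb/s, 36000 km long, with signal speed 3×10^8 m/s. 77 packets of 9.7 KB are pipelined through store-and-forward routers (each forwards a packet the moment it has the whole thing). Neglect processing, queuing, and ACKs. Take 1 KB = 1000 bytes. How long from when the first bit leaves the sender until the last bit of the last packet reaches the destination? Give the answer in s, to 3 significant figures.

Per-hop transmission t_tx = L/R = 77600/3900000 = 0.0198974 s.
Per-hop propagation t_prop = 36000000/300000000 = 0.12 s.
Pipeline fill: first packet needs 3·t_tx to clear all hops; remaining 76 packets each add one t_tx.
Total = (3+77-1)·t_tx + 3·t_prop = 79·0.0198974 + 3·0.12 = 1.93 s.

1.93 s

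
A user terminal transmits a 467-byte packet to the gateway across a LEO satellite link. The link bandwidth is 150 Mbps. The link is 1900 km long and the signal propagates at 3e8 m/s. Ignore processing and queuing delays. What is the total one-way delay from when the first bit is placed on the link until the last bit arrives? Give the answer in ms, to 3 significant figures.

L = 467 × 8 = 3736 bits.
Transmission delay = L/R = 3736 / 150000000 = 0.0249067 ms.
Propagation delay = d/s = 1900000 m / 300000000 m/s = 6.33333 ms.
Total = 6.36 ms.

6.36 ms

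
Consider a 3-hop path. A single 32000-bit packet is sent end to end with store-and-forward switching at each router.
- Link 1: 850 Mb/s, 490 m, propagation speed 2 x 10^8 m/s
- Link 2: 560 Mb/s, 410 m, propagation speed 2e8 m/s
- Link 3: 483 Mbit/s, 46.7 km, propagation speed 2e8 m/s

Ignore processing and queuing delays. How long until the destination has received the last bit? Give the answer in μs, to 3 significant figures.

Transmission delays (L/R per hop): 37.6471, 57.1429, 66.2526 μs; sum = 161.043 μs.
Propagation delays (d/s per hop): 2.45, 2.05, 233.5 μs; sum = 238 μs.
End-to-end = 399 μs.

399 μs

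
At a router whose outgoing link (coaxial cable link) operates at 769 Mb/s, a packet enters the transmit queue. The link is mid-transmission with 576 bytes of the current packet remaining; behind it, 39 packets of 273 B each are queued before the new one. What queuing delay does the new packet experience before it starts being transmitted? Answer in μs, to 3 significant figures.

117 μs

Each queued packet: L/R = 2184/769000000 = 2.84005 μs.
39 queued → 110.762 μs.
Plus remaining 4608 bits of current packet: 5.9922 μs.
Queuing delay = 117 μs.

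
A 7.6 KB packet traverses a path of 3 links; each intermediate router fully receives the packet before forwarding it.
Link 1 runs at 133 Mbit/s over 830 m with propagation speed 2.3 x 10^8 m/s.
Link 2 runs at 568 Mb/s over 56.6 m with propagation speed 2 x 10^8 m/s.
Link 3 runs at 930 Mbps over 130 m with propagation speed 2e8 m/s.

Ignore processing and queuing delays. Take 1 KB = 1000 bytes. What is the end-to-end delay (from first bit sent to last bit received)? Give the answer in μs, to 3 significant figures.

634 μs

L = 60800 bits.
Transmission delays (L/R per hop): 457.143, 107.042, 65.3763 μs; sum = 629.561 μs.
Propagation delays (d/s per hop): 3.6087, 0.283, 0.65 μs; sum = 4.5417 μs.
End-to-end = 634 μs.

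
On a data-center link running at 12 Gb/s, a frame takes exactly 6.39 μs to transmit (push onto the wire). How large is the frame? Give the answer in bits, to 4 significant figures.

L = R × t_tx = 12000000000 b/s × 6.39e-06 s = 76680 bits.

76680 bits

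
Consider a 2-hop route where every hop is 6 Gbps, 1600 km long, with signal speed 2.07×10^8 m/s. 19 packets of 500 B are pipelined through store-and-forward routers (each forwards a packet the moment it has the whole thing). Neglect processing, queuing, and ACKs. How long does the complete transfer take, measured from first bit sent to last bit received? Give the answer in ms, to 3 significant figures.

15.5 ms

Per-hop transmission t_tx = L/R = 4000/6000000000 = 0.000666667 ms.
Per-hop propagation t_prop = 1600000/2.07e+08 = 7.72947 ms.
Pipeline fill: first packet needs 2·t_tx to clear all hops; remaining 18 packets each add one t_tx.
Total = (2+19-1)·t_tx + 2·t_prop = 20·0.000666667 + 2·7.72947 = 15.5 ms.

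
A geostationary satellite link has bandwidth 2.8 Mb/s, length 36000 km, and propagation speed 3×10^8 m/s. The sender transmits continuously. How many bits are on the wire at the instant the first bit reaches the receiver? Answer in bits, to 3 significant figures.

336000 bits

Propagation delay = 36000000 / 300000000 = 0.12 s.
BDP = R × t_prop = 2800000 × 0.12 = 336000 bits.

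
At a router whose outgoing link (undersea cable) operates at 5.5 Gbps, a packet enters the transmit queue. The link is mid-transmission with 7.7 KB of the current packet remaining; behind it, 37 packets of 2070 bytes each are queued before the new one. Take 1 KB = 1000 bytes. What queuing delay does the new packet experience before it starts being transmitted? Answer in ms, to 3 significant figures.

Each queued packet: L/R = 16560/5500000000 = 0.00301091 ms.
37 queued → 0.111404 ms.
Plus remaining 61600 bits of current packet: 0.0112 ms.
Queuing delay = 0.123 ms.

0.123 ms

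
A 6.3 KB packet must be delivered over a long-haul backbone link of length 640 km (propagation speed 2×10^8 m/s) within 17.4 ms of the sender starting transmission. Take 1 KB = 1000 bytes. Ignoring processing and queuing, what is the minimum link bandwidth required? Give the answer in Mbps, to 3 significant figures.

3.55 Mbps

L = 50400 bits.
Propagation delay = 640000 / 200000000 = 3.2 ms.
Transmission budget = 17.4 − 3.2 = 14.2 ms.
R ≥ L / t_tx = 50400 bits / 0.0142 s = 3.55 Mbps.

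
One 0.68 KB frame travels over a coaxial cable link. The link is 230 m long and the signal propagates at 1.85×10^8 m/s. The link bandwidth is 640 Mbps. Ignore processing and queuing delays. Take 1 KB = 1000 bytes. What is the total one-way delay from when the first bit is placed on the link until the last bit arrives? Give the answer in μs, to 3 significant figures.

L = 5440 bits.
Transmission delay = L/R = 5440 / 640000000 = 8.5 μs.
Propagation delay = d/s = 230 m / 185000000 m/s = 1.24324 μs.
Total = 9.74 μs.

9.74 μs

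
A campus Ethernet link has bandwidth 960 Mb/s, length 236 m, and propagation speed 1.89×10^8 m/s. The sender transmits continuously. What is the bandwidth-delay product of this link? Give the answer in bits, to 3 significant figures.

Propagation delay = 236 / 189000000 = 1.24868e-06 s.
BDP = R × t_prop = 960000000 × 1.24868e-06 = 1198.73 bits.

1200 bits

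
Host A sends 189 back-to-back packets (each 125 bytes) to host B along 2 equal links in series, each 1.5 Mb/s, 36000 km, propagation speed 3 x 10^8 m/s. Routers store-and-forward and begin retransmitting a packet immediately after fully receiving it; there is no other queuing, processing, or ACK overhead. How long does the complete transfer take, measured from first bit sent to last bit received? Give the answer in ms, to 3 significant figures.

Per-hop transmission t_tx = L/R = 1000/1500000 = 0.666667 ms.
Per-hop propagation t_prop = 36000000/300000000 = 120 ms.
Pipeline fill: first packet needs 2·t_tx to clear all hops; remaining 188 packets each add one t_tx.
Total = (2+189-1)·t_tx + 2·t_prop = 190·0.666667 + 2·120 = 367 ms.

367 ms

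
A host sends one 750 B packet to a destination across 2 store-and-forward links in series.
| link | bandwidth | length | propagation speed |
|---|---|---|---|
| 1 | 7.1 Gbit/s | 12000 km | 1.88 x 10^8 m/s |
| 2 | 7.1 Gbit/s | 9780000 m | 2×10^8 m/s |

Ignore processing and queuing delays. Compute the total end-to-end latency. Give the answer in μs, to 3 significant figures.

113000 μs

L = 750 × 8 = 6000 bits.
Transmission delay per hop = L/R = 6000/7100000000 = 0.84507 μs; 2 hops → 1.69014 μs.
Propagation delays (d/s per hop): 63829.8, 48900 μs; sum = 112730 μs.
End-to-end = 113000 μs.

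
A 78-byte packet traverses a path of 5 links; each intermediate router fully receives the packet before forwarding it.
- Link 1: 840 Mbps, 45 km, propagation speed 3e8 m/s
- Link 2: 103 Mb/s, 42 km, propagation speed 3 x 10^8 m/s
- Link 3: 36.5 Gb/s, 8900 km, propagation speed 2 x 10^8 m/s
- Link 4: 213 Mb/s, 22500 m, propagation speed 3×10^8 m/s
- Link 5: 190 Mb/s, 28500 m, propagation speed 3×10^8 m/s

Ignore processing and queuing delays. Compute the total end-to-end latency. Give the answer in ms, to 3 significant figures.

45.0 ms

L = 78 × 8 = 624 bits.
Transmission delays (L/R per hop): 0.000742857, 0.00605825, 1.70959e-05, 0.00292958, 0.00328421 ms; sum = 0.013032 ms.
Propagation delays (d/s per hop): 0.15, 0.14, 44.5, 0.075, 0.095 ms; sum = 44.96 ms.
End-to-end = 45.0 ms.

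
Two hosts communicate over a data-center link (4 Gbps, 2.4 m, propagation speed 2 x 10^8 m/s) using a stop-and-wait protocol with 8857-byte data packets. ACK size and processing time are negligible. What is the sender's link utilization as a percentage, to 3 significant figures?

99.9 %

t_tx = L/R = 70856/4000000000 = 1.7714e-05 s.
t_prop = 2.4/200000000 = 1.2e-08 s; RTT = 2.4e-08 s.
Cycle = t_tx + RTT = 1.7738e-05 s.
Utilization = t_tx / cycle = 1.7714e-05/1.7738e-05 = 99.9 %.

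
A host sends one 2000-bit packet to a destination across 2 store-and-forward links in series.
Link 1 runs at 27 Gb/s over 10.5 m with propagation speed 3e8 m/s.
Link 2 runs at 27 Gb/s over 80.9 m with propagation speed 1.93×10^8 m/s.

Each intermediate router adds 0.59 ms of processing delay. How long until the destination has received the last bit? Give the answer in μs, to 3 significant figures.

591 μs

Transmission delay per hop = L/R = 2000/27000000000 = 0.0740741 μs; 2 hops → 0.148148 μs.
Propagation delays (d/s per hop): 0.035, 0.419171 μs; sum = 0.454171 μs.
Processing at 1 router(s): 1 × 0.59 ms = 590 μs.
End-to-end = 591 μs.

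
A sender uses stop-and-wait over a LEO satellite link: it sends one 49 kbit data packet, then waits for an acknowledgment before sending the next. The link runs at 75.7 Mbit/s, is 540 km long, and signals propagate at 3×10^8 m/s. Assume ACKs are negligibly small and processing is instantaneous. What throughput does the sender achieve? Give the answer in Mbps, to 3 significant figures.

11.5 Mbps

t_tx = L/R = 49000/75700000 = 0.000647292 s.
t_prop = 540000/300000000 = 0.0018 s; RTT = 0.0036 s.
Cycle = t_tx + RTT = 0.00424729 s.
Throughput = L / cycle = 49000 / 0.00424729 = 11.5 Mbps.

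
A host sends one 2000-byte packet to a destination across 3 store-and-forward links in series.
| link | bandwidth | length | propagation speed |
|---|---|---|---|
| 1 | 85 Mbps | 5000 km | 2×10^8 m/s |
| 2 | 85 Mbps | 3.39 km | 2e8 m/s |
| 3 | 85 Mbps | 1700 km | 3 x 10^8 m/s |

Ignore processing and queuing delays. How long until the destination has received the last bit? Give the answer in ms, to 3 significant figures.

31.2 ms

L = 2000 × 8 = 16000 bits.
Transmission delay per hop = L/R = 16000/85000000 = 0.188235 ms; 3 hops → 0.564706 ms.
Propagation delays (d/s per hop): 25, 0.01695, 5.66667 ms; sum = 30.6836 ms.
End-to-end = 31.2 ms.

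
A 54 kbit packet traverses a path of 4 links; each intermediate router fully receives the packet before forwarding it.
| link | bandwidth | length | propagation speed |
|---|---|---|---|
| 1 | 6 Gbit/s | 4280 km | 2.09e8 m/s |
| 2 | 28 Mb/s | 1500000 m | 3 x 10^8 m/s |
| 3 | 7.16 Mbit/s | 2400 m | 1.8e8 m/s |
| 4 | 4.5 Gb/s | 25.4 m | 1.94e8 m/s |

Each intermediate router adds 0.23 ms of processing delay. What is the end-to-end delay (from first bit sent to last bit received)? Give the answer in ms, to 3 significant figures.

35.7 ms

L = 54000 bits.
Transmission delays (L/R per hop): 0.009, 1.92857, 7.5419, 0.012 ms; sum = 9.49147 ms.
Propagation delays (d/s per hop): 20.4785, 5, 0.0133333, 0.000130928 ms; sum = 25.4919 ms.
Processing at 3 router(s): 3 × 0.23 ms = 0.69 ms.
End-to-end = 35.7 ms.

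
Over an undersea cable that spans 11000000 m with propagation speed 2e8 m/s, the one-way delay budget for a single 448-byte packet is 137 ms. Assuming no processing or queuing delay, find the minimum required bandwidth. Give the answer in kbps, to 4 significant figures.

L = 3584 bits.
Propagation delay = 11000000 / 200000000 = 55 ms.
Transmission budget = 137 − 55 = 82 ms.
R ≥ L / t_tx = 3584 bits / 0.082 s = 43.71 kbps.

43.71 kbps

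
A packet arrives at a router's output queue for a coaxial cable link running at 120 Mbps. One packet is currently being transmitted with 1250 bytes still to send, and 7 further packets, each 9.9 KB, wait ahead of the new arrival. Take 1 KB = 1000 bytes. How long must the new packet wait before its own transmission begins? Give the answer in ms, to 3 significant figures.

4.70 ms

Each queued packet: L/R = 79200/120000000 = 0.66 ms.
7 queued → 4.62 ms.
Plus remaining 10000 bits of current packet: 0.0833333 ms.
Queuing delay = 4.70 ms.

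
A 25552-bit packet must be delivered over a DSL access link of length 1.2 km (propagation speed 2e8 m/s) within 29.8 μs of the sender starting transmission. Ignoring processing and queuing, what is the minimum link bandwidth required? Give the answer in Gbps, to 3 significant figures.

1.07 Gbps

Propagation delay = 1200 / 200000000 = 6 μs.
Transmission budget = 29.8 − 6 = 23.8 μs.
R ≥ L / t_tx = 25552 bits / 2.38e-05 s = 1.07 Gbps.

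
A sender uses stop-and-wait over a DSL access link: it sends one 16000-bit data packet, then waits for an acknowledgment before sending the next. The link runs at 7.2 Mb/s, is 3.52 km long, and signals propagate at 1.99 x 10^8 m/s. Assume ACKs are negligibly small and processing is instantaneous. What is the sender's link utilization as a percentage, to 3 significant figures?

98.4 %

t_tx = L/R = 16000/7200000 = 0.00222222 s.
t_prop = 3520/199000000 = 1.76884e-05 s; RTT = 3.53769e-05 s.
Cycle = t_tx + RTT = 0.0022576 s.
Utilization = t_tx / cycle = 0.00222222/0.0022576 = 98.4 %.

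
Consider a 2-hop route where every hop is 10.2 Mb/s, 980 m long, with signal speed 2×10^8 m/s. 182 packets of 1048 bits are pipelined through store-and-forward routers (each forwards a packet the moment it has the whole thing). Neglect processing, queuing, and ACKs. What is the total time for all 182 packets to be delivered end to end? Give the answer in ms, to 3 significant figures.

18.8 ms

Per-hop transmission t_tx = L/R = 1048/10200000 = 0.102745 ms.
Per-hop propagation t_prop = 980/200000000 = 0.0049 ms.
Pipeline fill: first packet needs 2·t_tx to clear all hops; remaining 181 packets each add one t_tx.
Total = (2+182-1)·t_tx + 2·t_prop = 183·0.102745 + 2·0.0049 = 18.8 ms.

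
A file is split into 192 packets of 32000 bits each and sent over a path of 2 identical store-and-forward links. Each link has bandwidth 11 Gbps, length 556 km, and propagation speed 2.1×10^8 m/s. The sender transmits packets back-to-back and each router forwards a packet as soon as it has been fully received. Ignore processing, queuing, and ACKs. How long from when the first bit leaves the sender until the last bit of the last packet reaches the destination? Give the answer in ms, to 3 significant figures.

5.86 ms

Per-hop transmission t_tx = L/R = 32000/11000000000 = 0.00290909 ms.
Per-hop propagation t_prop = 556000/210000000 = 2.64762 ms.
Pipeline fill: first packet needs 2·t_tx to clear all hops; remaining 191 packets each add one t_tx.
Total = (2+192-1)·t_tx + 2·t_prop = 193·0.00290909 + 2·2.64762 = 5.86 ms.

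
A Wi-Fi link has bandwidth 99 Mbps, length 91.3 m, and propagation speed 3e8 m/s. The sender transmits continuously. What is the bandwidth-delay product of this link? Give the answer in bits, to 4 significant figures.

Propagation delay = 91.3 / 300000000 = 3.04333e-07 s.
BDP = R × t_prop = 99000000 × 3.04333e-07 = 30.129 bits.

30.13 bits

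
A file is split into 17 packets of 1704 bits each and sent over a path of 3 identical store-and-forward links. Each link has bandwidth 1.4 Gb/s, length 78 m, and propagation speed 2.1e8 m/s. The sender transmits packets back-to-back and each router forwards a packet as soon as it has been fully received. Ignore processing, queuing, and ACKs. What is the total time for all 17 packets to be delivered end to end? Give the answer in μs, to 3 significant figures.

Per-hop transmission t_tx = L/R = 1704/1400000000 = 1.21714 μs.
Per-hop propagation t_prop = 78/210000000 = 0.371429 μs.
Pipeline fill: first packet needs 3·t_tx to clear all hops; remaining 16 packets each add one t_tx.
Total = (3+17-1)·t_tx + 3·t_prop = 19·1.21714 + 3·0.371429 = 24.2 μs.

24.2 μs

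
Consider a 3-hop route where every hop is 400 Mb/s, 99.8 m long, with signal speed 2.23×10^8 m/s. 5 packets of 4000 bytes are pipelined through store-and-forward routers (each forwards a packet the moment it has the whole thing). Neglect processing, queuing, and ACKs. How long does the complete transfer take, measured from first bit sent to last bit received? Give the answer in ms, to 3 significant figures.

0.561 ms

Per-hop transmission t_tx = L/R = 32000/400000000 = 0.08 ms.
Per-hop propagation t_prop = 99.8/223000000 = 0.000447534 ms.
Pipeline fill: first packet needs 3·t_tx to clear all hops; remaining 4 packets each add one t_tx.
Total = (3+5-1)·t_tx + 3·t_prop = 7·0.08 + 3·0.000447534 = 0.561 ms.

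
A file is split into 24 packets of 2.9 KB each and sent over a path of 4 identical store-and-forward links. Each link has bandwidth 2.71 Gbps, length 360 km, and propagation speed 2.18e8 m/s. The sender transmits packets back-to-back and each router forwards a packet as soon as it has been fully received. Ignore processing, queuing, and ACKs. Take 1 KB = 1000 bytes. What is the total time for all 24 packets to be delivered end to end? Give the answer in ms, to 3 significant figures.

Per-hop transmission t_tx = L/R = 23200/2710000000 = 0.00856089 ms.
Per-hop propagation t_prop = 360000/2.18e+08 = 1.65138 ms.
Pipeline fill: first packet needs 4·t_tx to clear all hops; remaining 23 packets each add one t_tx.
Total = (4+24-1)·t_tx + 4·t_prop = 27·0.00856089 + 4·1.65138 = 6.84 ms.

6.84 ms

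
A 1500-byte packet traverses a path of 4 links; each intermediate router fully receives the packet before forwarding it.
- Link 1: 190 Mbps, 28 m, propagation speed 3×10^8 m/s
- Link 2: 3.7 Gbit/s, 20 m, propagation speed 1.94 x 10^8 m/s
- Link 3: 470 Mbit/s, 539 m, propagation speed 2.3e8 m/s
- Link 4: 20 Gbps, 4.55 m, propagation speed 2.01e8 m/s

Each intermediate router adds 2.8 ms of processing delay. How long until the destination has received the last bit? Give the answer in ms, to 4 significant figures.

8.495 ms

L = 1500 × 8 = 12000 bits.
Transmission delays (L/R per hop): 0.0631579, 0.00324324, 0.0255319, 0.0006 ms; sum = 0.0925331 ms.
Propagation delays (d/s per hop): 9.33333e-05, 0.000103093, 0.00234348, 2.26368e-05 ms; sum = 0.00256254 ms.
Processing at 3 router(s): 3 × 2.8 ms = 8.4 ms.
End-to-end = 8.495 ms.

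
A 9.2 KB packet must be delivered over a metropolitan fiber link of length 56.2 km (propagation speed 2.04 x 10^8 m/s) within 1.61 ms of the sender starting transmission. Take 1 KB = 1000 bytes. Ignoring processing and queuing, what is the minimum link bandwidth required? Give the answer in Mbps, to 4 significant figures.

55.15 Mbps

L = 73600 bits.
Propagation delay = 56200 / 204000000 = 0.27549 ms.
Transmission budget = 1.61 − 0.27549 = 1.33451 ms.
R ≥ L / t_tx = 73600 bits / 0.00133451 s = 55.15 Mbps.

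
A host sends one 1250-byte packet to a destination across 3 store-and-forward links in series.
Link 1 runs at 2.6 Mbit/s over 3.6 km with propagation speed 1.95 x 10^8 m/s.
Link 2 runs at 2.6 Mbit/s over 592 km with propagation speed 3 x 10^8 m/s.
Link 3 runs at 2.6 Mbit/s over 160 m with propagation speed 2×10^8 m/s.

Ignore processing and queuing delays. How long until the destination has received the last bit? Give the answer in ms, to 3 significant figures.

13.5 ms

L = 1250 × 8 = 10000 bits.
Transmission delay per hop = L/R = 10000/2600000 = 3.84615 ms; 3 hops → 11.5385 ms.
Propagation delays (d/s per hop): 0.0184615, 1.97333, 0.0008 ms; sum = 1.99259 ms.
End-to-end = 13.5 ms.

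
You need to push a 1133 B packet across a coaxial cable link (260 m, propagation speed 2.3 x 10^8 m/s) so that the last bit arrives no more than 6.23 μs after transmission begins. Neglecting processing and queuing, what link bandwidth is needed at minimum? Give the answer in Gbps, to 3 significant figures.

L = 9064 bits.
Propagation delay = 260 / 2.3e+08 = 1.13043 μs.
Transmission budget = 6.23 − 1.13043 = 5.09957 μs.
R ≥ L / t_tx = 9064 bits / 5.09957e-06 s = 1.78 Gbps.

1.78 Gbps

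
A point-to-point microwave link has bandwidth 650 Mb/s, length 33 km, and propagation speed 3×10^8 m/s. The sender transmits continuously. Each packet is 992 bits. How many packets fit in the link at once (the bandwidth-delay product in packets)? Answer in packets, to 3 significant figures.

Propagation delay = 33000 / 300000000 = 0.00011 s.
BDP = R × t_prop = 650000000 × 0.00011 = 71500 bits.
In packets of 992 bits: 72.1 packets.

72.1 packets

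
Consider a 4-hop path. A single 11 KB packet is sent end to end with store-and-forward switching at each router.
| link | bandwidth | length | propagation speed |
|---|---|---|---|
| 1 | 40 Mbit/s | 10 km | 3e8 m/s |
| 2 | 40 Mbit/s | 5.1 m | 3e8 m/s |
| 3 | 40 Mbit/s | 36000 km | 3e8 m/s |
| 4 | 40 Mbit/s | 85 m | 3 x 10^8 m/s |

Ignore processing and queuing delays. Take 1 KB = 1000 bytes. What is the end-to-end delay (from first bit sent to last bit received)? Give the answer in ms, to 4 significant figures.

L = 88000 bits.
Transmission delay per hop = L/R = 88000/40000000 = 2.2 ms; 4 hops → 8.8 ms.
Propagation delays (d/s per hop): 0.0333333, 1.7e-05, 120, 0.000283333 ms; sum = 120.034 ms.
End-to-end = 128.8 ms.

128.8 ms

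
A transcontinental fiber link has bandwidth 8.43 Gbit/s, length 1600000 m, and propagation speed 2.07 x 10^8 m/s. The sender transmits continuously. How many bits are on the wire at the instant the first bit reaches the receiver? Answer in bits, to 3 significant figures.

65200000 bits

Propagation delay = 1600000 / 2.07e+08 = 0.00772947 s.
BDP = R × t_prop = 8430000000 × 0.00772947 = 65159400 bits.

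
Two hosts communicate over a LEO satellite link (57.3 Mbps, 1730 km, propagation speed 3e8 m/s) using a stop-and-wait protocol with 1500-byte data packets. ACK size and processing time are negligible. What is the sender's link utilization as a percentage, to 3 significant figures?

t_tx = L/R = 12000/57300000 = 0.000209424 s.
t_prop = 1730000/300000000 = 0.00576667 s; RTT = 0.0115333 s.
Cycle = t_tx + RTT = 0.0117428 s.
Utilization = t_tx / cycle = 0.000209424/0.0117428 = 1.78 %.

1.78 %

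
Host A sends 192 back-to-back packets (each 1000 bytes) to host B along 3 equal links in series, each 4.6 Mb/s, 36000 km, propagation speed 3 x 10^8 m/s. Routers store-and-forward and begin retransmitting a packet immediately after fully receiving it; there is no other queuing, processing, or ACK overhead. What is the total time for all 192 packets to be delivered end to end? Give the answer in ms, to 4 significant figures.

697.4 ms

Per-hop transmission t_tx = L/R = 8000/4600000 = 1.73913 ms.
Per-hop propagation t_prop = 36000000/300000000 = 120 ms.
Pipeline fill: first packet needs 3·t_tx to clear all hops; remaining 191 packets each add one t_tx.
Total = (3+192-1)·t_tx + 3·t_prop = 194·1.73913 + 3·120 = 697.4 ms.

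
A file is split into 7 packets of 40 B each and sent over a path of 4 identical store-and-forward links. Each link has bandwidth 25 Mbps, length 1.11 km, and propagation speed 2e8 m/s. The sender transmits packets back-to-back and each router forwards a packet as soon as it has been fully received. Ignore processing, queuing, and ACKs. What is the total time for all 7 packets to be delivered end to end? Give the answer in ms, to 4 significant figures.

Per-hop transmission t_tx = L/R = 320/25000000 = 0.0128 ms.
Per-hop propagation t_prop = 1110/200000000 = 0.00555 ms.
Pipeline fill: first packet needs 4·t_tx to clear all hops; remaining 6 packets each add one t_tx.
Total = (4+7-1)·t_tx + 4·t_prop = 10·0.0128 + 4·0.00555 = 0.1502 ms.

0.1502 ms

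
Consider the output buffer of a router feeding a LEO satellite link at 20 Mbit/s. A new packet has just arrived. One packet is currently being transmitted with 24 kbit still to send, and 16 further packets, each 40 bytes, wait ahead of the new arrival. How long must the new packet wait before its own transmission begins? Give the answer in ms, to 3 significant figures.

1.46 ms

Each queued packet: L/R = 320/20000000 = 0.016 ms.
16 queued → 0.256 ms.
Plus remaining 24000 bits of current packet: 1.2 ms.
Queuing delay = 1.46 ms.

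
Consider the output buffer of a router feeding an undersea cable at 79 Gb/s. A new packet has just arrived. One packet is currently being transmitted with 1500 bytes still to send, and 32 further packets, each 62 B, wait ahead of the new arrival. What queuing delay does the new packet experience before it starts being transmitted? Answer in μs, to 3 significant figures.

0.353 μs

Each queued packet: L/R = 496/79000000000 = 0.00627848 μs.
32 queued → 0.200911 μs.
Plus remaining 12000 bits of current packet: 0.151899 μs.
Queuing delay = 0.353 μs.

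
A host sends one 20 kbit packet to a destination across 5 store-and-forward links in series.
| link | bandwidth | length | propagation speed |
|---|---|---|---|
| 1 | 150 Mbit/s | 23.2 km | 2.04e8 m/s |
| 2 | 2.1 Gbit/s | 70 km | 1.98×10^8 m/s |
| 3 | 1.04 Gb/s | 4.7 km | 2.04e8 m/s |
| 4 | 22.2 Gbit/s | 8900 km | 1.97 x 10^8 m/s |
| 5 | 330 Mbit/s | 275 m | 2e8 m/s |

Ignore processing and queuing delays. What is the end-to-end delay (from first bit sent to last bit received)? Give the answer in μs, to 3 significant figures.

L = 20000 bits.
Transmission delays (L/R per hop): 133.333, 9.52381, 19.2308, 0.900901, 60.6061 μs; sum = 223.595 μs.
Propagation delays (d/s per hop): 113.725, 353.535, 23.0392, 45177.7, 1.375 μs; sum = 45669.3 μs.
End-to-end = 45900 μs.

45900 μs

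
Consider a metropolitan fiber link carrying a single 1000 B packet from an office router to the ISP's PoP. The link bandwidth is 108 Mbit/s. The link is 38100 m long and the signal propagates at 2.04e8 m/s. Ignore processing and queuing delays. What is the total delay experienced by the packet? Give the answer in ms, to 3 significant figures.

0.261 ms

L = 1000 × 8 = 8000 bits.
Transmission delay = L/R = 8000 / 108000000 = 0.0740741 ms.
Propagation delay = d/s = 38100 m / 204000000 m/s = 0.186765 ms.
Total = 0.261 ms.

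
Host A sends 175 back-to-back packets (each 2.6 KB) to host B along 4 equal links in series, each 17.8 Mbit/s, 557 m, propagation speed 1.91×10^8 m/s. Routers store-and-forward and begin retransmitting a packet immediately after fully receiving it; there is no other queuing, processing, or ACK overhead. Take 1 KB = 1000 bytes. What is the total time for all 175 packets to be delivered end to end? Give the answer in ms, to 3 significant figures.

208 ms

Per-hop transmission t_tx = L/R = 20800/17800000 = 1.16854 ms.
Per-hop propagation t_prop = 557/191000000 = 0.00291623 ms.
Pipeline fill: first packet needs 4·t_tx to clear all hops; remaining 174 packets each add one t_tx.
Total = (4+175-1)·t_tx + 4·t_prop = 178·1.16854 + 4·0.00291623 = 208 ms.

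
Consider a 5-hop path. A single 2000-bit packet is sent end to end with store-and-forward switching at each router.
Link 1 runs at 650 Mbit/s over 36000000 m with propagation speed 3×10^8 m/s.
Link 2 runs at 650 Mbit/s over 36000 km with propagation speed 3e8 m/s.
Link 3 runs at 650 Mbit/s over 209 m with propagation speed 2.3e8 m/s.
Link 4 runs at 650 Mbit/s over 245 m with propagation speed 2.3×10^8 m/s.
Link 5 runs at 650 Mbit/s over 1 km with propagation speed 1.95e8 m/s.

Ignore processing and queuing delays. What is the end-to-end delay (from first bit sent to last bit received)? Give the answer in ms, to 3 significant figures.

Transmission delay per hop = L/R = 2000/650000000 = 0.00307692 ms; 5 hops → 0.0153846 ms.
Propagation delays (d/s per hop): 120, 120, 0.000908696, 0.00106522, 0.00512821 ms; sum = 240.007 ms.
End-to-end = 240 ms.

240 ms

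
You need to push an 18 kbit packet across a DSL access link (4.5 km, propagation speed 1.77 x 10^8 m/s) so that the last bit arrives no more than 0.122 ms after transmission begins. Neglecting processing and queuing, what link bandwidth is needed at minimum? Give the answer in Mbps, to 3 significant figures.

186 Mbps

Propagation delay = 4500 / 177000000 = 0.0254237 ms.
Transmission budget = 0.122 − 0.0254237 = 0.0965763 ms.
R ≥ L / t_tx = 18000 bits / 9.65763e-05 s = 186 Mbps.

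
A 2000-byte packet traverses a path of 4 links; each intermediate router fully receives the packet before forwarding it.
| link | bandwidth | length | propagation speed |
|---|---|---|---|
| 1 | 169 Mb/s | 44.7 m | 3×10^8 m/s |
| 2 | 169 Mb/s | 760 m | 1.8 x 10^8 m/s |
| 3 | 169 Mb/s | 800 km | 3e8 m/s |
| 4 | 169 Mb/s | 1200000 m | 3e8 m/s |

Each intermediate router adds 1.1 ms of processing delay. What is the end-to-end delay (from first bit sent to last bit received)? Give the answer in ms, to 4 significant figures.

10.35 ms

L = 2000 × 8 = 16000 bits.
Transmission delay per hop = L/R = 16000/169000000 = 0.0946746 ms; 4 hops → 0.378698 ms.
Propagation delays (d/s per hop): 0.000149, 0.00422222, 2.66667, 4 ms; sum = 6.67104 ms.
Processing at 3 router(s): 3 × 1.1 ms = 3.3 ms.
End-to-end = 10.35 ms.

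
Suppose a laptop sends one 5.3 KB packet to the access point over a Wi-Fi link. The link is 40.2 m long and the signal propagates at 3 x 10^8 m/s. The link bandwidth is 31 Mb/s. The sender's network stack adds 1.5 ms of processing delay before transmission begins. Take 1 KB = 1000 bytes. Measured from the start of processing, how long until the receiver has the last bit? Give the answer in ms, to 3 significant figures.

2.87 ms

L = 42400 bits.
Transmission delay = L/R = 42400 / 31000000 = 1.36774 ms.
Propagation delay = d/s = 40.2 m / 300000000 m/s = 0.000134 ms.
Plus processing delay 1.5 ms = 1.5 ms.
Total = 2.87 ms.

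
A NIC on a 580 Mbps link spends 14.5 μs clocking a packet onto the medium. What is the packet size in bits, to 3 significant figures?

8410 bits

L = R × t_tx = 580000000 b/s × 1.45e-05 s = 8410 bits.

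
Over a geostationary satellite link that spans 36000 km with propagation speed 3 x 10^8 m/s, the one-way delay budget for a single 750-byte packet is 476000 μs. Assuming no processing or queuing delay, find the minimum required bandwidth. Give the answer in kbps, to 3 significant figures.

16.9 kbps

L = 6000 bits.
Propagation delay = 36000000 / 300000000 = 120000 μs.
Transmission budget = 476000 − 120000 = 356000 μs.
R ≥ L / t_tx = 6000 bits / 0.356 s = 16.9 kbps.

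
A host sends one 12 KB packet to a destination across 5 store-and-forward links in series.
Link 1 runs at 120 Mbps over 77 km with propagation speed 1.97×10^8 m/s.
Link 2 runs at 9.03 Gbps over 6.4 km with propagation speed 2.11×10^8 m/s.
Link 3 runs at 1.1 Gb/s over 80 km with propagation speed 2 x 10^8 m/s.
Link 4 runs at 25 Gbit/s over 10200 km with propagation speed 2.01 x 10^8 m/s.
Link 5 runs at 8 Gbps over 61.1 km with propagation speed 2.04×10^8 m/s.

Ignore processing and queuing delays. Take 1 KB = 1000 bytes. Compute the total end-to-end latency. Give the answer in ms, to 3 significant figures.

52.8 ms

L = 96000 bits.
Transmission delays (L/R per hop): 0.8, 0.0106312, 0.0872727, 0.00384, 0.012 ms; sum = 0.913744 ms.
Propagation delays (d/s per hop): 0.390863, 0.0303318, 0.4, 50.7463, 0.29951 ms; sum = 51.867 ms.
End-to-end = 52.8 ms.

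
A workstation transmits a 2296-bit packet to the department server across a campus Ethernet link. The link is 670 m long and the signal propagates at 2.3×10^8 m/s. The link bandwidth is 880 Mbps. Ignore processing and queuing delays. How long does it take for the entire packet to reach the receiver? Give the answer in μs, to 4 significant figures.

5.522 μs

Transmission delay = L/R = 2296 / 880000000 = 2.60909 μs.
Propagation delay = d/s = 670 m / 2.3e+08 m/s = 2.91304 μs.
Total = 5.522 μs.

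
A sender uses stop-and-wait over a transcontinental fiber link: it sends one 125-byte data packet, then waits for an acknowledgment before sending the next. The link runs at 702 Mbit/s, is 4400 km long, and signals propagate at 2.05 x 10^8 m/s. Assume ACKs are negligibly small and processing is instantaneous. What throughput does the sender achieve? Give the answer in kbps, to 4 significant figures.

23.29 kbps

t_tx = L/R = 1000/702000000 = 1.4245e-06 s.
t_prop = 4400000/2.05e+08 = 0.0214634 s; RTT = 0.0429268 s.
Cycle = t_tx + RTT = 0.0429283 s.
Throughput = L / cycle = 1000 / 0.0429283 = 23.29 kbps.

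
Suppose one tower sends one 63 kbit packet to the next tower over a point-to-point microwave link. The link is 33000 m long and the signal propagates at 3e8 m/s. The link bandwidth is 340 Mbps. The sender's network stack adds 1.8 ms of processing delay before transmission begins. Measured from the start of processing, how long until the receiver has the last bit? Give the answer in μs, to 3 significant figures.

2100 μs

L = 63000 bits.
Transmission delay = L/R = 63000 / 340000000 = 185.294 μs.
Propagation delay = d/s = 33000 m / 300000000 m/s = 110 μs.
Plus processing delay 1.8 ms = 1800 μs.
Total = 2100 μs.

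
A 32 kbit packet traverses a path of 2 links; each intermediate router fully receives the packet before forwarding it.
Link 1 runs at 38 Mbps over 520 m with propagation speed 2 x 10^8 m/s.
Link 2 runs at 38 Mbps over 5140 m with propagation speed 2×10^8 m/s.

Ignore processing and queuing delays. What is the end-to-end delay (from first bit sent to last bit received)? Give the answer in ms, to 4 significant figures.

1.713 ms

L = 32000 bits.
Transmission delay per hop = L/R = 32000/38000000 = 0.842105 ms; 2 hops → 1.68421 ms.
Propagation delays (d/s per hop): 0.0026, 0.0257 ms; sum = 0.0283 ms.
End-to-end = 1.713 ms.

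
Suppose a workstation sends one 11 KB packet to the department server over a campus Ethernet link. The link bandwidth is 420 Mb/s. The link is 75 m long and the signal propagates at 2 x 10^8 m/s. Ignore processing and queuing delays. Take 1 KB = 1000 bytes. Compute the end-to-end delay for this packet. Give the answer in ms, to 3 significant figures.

L = 88000 bits.
Transmission delay = L/R = 88000 / 420000000 = 0.209524 ms.
Propagation delay = d/s = 75 m / 200000000 m/s = 0.000375 ms.
Total = 0.210 ms.

0.210 ms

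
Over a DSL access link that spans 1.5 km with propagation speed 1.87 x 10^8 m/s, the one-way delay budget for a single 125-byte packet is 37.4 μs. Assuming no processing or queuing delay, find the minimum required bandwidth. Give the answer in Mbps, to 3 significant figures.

L = 1000 bits.
Propagation delay = 1500 / 187000000 = 8.02139 μs.
Transmission budget = 37.4 − 8.02139 = 29.3786 μs.
R ≥ L / t_tx = 1000 bits / 2.93786e-05 s = 34.0 Mbps.

34.0 Mbps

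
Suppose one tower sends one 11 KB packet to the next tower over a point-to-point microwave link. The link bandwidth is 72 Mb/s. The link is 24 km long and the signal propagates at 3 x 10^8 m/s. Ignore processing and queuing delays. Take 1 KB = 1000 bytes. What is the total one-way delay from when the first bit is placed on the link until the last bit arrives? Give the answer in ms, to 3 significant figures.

L = 88000 bits.
Transmission delay = L/R = 88000 / 72000000 = 1.22222 ms.
Propagation delay = d/s = 24000 m / 300000000 m/s = 0.08 ms.
Total = 1.30 ms.

1.30 ms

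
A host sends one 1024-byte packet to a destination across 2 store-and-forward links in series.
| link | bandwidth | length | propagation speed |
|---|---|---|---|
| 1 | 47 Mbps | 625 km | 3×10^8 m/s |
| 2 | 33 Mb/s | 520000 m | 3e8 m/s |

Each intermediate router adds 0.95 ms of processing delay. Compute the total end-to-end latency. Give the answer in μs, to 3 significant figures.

5190 μs

L = 1024 × 8 = 8192 bits.
Transmission delays (L/R per hop): 174.298, 248.242 μs; sum = 422.54 μs.
Propagation delays (d/s per hop): 2083.33, 1733.33 μs; sum = 3816.67 μs.
Processing at 1 router(s): 1 × 0.95 ms = 950 μs.
End-to-end = 5190 μs.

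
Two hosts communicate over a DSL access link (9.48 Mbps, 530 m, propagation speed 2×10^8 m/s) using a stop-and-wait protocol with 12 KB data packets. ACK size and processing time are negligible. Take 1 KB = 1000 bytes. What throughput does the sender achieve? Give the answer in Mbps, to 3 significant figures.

9.48 Mbps

t_tx = L/R = 96000/9480000 = 0.0101266 s.
t_prop = 530/200000000 = 2.65e-06 s; RTT = 5.3e-06 s.
Cycle = t_tx + RTT = 0.0101319 s.
Throughput = L / cycle = 96000 / 0.0101319 = 9.48 Mbps.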